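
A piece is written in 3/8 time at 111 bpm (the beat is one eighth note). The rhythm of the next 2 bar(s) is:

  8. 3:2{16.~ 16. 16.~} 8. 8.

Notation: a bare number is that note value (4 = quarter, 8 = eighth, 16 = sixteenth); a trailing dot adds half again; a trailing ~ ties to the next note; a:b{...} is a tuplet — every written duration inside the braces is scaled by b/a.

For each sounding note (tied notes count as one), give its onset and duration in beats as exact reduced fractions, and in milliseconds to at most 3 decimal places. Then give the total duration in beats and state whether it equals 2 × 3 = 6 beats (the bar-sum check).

1) 0.0ms=0b +810.811ms=3/2b
2) 810.811ms=3/2b +540.541ms=1b
3) 1351.351ms=5/2b +1081.081ms=2b
4) 2432.432ms=9/2b +810.811ms=3/2b
Σ=6b of 6 (111bpm 3/8) — PASS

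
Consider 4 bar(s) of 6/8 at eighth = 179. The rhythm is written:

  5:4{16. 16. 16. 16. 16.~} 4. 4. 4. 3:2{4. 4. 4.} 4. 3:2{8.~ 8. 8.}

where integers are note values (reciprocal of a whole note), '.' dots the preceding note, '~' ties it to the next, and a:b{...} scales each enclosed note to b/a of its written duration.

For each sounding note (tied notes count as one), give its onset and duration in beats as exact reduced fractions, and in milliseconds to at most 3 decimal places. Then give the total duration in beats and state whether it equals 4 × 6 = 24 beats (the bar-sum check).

1) 0.0ms=0b +201.117ms=3/5b
2) 201.117ms=3/5b +201.117ms=3/5b
3) 402.235ms=6/5b +201.117ms=3/5b
4) 603.352ms=9/5b +201.117ms=3/5b
5) 804.469ms=12/5b +1206.704ms=18/5b
6) 2011.173ms=6b +1005.587ms=3b
7) 3016.76ms=9b +1005.587ms=3b
8) 4022.346ms=12b +670.391ms=2b
9) 4692.737ms=14b +670.391ms=2b
10) 5363.128ms=16b +670.391ms=2b
11) 6033.52ms=18b +1005.587ms=3b
12) 7039.106ms=21b +670.391ms=2b
13) 7709.497ms=23b +335.196ms=1b
Σ=24b of 24 (179bpm 6/8) — PASS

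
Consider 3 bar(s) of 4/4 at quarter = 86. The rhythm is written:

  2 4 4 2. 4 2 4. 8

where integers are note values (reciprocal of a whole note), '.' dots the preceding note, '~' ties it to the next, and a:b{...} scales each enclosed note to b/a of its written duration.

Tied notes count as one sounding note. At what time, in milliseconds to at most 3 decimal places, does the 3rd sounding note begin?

1. 0.0ms @ 0 + 1395.349ms (2)
2. 1395.349ms @ 2 + 697.674ms (1)
3. 2093.023ms @ 3 + 697.674ms (1)
4. 2790.698ms @ 4 + 2093.023ms (3)
5. 4883.721ms @ 7 + 697.674ms (1)
6. 5581.395ms @ 8 + 1395.349ms (2)
7. 6976.744ms @ 10 + 1046.512ms (3/2)
8. 8023.256ms @ 23/2 + 348.837ms (1/2)

note 3 onset = 3b = 2093.023ms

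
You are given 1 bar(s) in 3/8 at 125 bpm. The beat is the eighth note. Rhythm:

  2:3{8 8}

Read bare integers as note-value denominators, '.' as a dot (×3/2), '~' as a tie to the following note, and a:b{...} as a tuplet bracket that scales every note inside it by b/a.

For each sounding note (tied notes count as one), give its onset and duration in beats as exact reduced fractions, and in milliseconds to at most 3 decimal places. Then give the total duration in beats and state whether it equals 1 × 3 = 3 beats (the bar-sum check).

1) 0.0ms=0b +720.0ms=3/2b
2) 720.0ms=3/2b +720.0ms=3/2b
Σ=3b of 3 (125bpm 3/8) — PASS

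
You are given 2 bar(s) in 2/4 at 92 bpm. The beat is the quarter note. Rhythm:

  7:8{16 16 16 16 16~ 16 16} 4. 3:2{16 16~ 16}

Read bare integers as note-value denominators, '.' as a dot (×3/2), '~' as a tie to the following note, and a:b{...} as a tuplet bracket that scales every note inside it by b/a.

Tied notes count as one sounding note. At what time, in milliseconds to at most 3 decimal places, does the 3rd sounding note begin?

note 3 onset = 4/7b = 372.671ms

1. 0.0ms @ 0 + 186.335ms (2/7)
2. 186.335ms @ 2/7 + 186.335ms (2/7)
3. 372.671ms @ 4/7 + 186.335ms (2/7)
4. 559.006ms @ 6/7 + 186.335ms (2/7)
5. 745.342ms @ 8/7 + 372.671ms (4/7)
6. 1118.012ms @ 12/7 + 186.335ms (2/7)
7. 1304.348ms @ 2 + 978.261ms (3/2)
8. 2282.609ms @ 7/2 + 108.696ms (1/6)
9. 2391.304ms @ 11/3 + 217.391ms (1/3)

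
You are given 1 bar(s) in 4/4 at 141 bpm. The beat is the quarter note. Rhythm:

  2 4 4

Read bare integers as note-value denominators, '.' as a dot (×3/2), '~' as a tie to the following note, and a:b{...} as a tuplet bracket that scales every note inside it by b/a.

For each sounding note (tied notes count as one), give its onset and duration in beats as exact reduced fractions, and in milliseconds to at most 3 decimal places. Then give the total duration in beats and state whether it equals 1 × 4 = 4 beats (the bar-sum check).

1) 0.0ms=0b +851.064ms=2b
2) 851.064ms=2b +425.532ms=1b
3) 1276.596ms=3b +425.532ms=1b
Σ=4b of 4 (141bpm 4/4) — PASS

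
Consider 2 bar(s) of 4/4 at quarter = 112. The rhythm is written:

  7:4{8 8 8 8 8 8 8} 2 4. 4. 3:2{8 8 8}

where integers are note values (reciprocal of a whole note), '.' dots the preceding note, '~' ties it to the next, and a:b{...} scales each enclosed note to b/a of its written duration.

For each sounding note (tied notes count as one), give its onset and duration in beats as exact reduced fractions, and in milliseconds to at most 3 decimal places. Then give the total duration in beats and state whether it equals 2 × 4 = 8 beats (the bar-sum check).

1) 0.0ms=0b +153.061ms=2/7b
2) 153.061ms=2/7b +153.061ms=2/7b
3) 306.122ms=4/7b +153.061ms=2/7b
4) 459.184ms=6/7b +153.061ms=2/7b
5) 612.245ms=8/7b +153.061ms=2/7b
6) 765.306ms=10/7b +153.061ms=2/7b
7) 918.367ms=12/7b +153.061ms=2/7b
8) 1071.429ms=2b +1071.429ms=2b
9) 2142.857ms=4b +803.571ms=3/2b
10) 2946.429ms=11/2b +803.571ms=3/2b
11) 3750.0ms=7b +178.571ms=1/3b
12) 3928.571ms=22/3b +178.571ms=1/3b
13) 4107.143ms=23/3b +178.571ms=1/3b
Σ=8b of 8 (112bpm 4/4) — PASS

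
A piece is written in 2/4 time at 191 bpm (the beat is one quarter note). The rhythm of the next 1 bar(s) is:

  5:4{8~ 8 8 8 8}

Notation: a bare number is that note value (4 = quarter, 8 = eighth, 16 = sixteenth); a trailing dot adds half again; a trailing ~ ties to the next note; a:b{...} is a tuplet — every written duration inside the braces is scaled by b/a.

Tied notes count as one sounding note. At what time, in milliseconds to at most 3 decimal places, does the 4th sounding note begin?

note 4 onset = 8/5b = 502.618ms

1. 0.0ms @ 0 + 251.309ms (4/5)
2. 251.309ms @ 4/5 + 125.654ms (2/5)
3. 376.963ms @ 6/5 + 125.654ms (2/5)
4. 502.618ms @ 8/5 + 125.654ms (2/5)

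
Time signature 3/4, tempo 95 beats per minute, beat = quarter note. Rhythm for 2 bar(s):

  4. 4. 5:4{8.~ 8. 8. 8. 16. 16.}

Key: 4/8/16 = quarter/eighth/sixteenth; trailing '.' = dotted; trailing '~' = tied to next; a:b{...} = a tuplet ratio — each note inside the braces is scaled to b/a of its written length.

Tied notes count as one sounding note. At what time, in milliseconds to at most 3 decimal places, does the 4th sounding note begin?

note 4 onset = 21/5b = 2652.632ms

1. 0.0ms @ 0 + 947.368ms (3/2)
2. 947.368ms @ 3/2 + 947.368ms (3/2)
3. 1894.737ms @ 3 + 757.895ms (6/5)
4. 2652.632ms @ 21/5 + 378.947ms (3/5)
5. 3031.579ms @ 24/5 + 378.947ms (3/5)
6. 3410.526ms @ 27/5 + 189.474ms (3/10)
7. 3600.0ms @ 57/10 + 189.474ms (3/10)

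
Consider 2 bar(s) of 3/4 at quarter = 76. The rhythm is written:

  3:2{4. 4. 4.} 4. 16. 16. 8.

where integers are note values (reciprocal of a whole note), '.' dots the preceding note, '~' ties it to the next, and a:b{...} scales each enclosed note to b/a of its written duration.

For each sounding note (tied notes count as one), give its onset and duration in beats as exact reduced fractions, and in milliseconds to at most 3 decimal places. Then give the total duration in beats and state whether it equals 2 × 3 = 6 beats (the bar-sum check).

1) 0.0ms=0b +789.474ms=1b
2) 789.474ms=1b +789.474ms=1b
3) 1578.947ms=2b +789.474ms=1b
4) 2368.421ms=3b +1184.211ms=3/2b
5) 3552.632ms=9/2b +296.053ms=3/8b
6) 3848.684ms=39/8b +296.053ms=3/8b
7) 4144.737ms=21/4b +592.105ms=3/4b
Σ=6b of 6 (76bpm 3/4) — PASS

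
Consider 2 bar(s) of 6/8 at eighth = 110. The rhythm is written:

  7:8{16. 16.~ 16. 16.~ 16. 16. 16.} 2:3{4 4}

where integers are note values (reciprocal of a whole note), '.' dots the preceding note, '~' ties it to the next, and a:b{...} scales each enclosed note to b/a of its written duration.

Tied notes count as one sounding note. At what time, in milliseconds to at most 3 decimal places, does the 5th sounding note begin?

note 5 onset = 36/7b = 2805.195ms

1. 0.0ms @ 0 + 467.532ms (6/7)
2. 467.532ms @ 6/7 + 935.065ms (12/7)
3. 1402.597ms @ 18/7 + 935.065ms (12/7)
4. 2337.662ms @ 30/7 + 467.532ms (6/7)
5. 2805.195ms @ 36/7 + 467.532ms (6/7)
6. 3272.727ms @ 6 + 1636.364ms (3)
7. 4909.091ms @ 9 + 1636.364ms (3)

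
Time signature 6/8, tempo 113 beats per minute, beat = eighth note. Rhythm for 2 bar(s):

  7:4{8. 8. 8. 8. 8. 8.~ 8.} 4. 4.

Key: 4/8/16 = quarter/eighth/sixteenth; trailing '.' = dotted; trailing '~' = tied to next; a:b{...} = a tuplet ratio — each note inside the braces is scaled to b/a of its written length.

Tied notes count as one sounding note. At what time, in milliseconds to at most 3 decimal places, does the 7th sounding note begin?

note 7 onset = 6b = 3185.841ms

1. 0.0ms @ 0 + 455.12ms (6/7)
2. 455.12ms @ 6/7 + 455.12ms (6/7)
3. 910.24ms @ 12/7 + 455.12ms (6/7)
4. 1365.36ms @ 18/7 + 455.12ms (6/7)
5. 1820.48ms @ 24/7 + 455.12ms (6/7)
6. 2275.601ms @ 30/7 + 910.24ms (12/7)
7. 3185.841ms @ 6 + 1592.92ms (3)
8. 4778.761ms @ 9 + 1592.92ms (3)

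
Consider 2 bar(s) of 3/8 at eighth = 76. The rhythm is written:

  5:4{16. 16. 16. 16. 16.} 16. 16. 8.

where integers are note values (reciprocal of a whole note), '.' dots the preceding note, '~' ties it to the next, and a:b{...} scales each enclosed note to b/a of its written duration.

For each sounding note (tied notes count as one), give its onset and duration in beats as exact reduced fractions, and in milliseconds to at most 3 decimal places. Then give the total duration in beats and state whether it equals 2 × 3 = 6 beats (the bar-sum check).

1) 0.0ms=0b +473.684ms=3/5b
2) 473.684ms=3/5b +473.684ms=3/5b
3) 947.368ms=6/5b +473.684ms=3/5b
4) 1421.053ms=9/5b +473.684ms=3/5b
5) 1894.737ms=12/5b +473.684ms=3/5b
6) 2368.421ms=3b +592.105ms=3/4b
7) 2960.526ms=15/4b +592.105ms=3/4b
8) 3552.632ms=9/2b +1184.211ms=3/2b
Σ=6b of 6 (76bpm 3/8) — PASS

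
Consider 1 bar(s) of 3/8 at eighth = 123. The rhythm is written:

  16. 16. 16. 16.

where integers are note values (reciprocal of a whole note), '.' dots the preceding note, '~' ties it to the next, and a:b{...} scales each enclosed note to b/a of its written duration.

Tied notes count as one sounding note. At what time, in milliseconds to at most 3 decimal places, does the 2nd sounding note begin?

note 2 onset = 3/4b = 365.854ms

1. 0.0ms @ 0 + 365.854ms (3/4)
2. 365.854ms @ 3/4 + 365.854ms (3/4)
3. 731.707ms @ 3/2 + 365.854ms (3/4)
4. 1097.561ms @ 9/4 + 365.854ms (3/4)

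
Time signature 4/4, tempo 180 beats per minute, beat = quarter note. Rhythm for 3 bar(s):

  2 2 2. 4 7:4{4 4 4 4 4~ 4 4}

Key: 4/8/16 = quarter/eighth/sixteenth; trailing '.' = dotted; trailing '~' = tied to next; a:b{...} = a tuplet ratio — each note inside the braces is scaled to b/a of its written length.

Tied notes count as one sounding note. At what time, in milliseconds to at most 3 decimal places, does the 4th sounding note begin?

note 4 onset = 7b = 2333.333ms

1. 0.0ms @ 0 + 666.667ms (2)
2. 666.667ms @ 2 + 666.667ms (2)
3. 1333.333ms @ 4 + 1000.0ms (3)
4. 2333.333ms @ 7 + 333.333ms (1)
5. 2666.667ms @ 8 + 190.476ms (4/7)
6. 2857.143ms @ 60/7 + 190.476ms (4/7)
7. 3047.619ms @ 64/7 + 190.476ms (4/7)
8. 3238.095ms @ 68/7 + 190.476ms (4/7)
9. 3428.571ms @ 72/7 + 380.952ms (8/7)
10. 3809.524ms @ 80/7 + 190.476ms (4/7)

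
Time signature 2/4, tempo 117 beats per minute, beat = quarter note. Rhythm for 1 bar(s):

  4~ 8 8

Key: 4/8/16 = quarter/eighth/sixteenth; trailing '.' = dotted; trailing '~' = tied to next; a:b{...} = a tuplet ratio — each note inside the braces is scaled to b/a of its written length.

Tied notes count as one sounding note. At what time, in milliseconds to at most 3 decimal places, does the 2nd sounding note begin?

1. 0.0ms @ 0 + 769.231ms (3/2)
2. 769.231ms @ 3/2 + 256.41ms (1/2)

note 2 onset = 3/2b = 769.231ms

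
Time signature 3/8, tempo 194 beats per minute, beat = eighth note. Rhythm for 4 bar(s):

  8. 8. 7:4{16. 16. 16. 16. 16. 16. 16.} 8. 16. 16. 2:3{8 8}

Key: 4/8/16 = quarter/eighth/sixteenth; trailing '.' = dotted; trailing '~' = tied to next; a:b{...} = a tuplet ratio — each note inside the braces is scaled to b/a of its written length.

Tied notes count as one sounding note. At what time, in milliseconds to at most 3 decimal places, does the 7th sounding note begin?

note 7 onset = 33/7b = 1458.027ms

1. 0.0ms @ 0 + 463.918ms (3/2)
2. 463.918ms @ 3/2 + 463.918ms (3/2)
3. 927.835ms @ 3 + 132.548ms (3/7)
4. 1060.383ms @ 24/7 + 132.548ms (3/7)
5. 1192.931ms @ 27/7 + 132.548ms (3/7)
6. 1325.479ms @ 30/7 + 132.548ms (3/7)
7. 1458.027ms @ 33/7 + 132.548ms (3/7)
8. 1590.574ms @ 36/7 + 132.548ms (3/7)
9. 1723.122ms @ 39/7 + 132.548ms (3/7)
10. 1855.67ms @ 6 + 463.918ms (3/2)
11. 2319.588ms @ 15/2 + 231.959ms (3/4)
12. 2551.546ms @ 33/4 + 231.959ms (3/4)
13. 2783.505ms @ 9 + 463.918ms (3/2)
14. 3247.423ms @ 21/2 + 463.918ms (3/2)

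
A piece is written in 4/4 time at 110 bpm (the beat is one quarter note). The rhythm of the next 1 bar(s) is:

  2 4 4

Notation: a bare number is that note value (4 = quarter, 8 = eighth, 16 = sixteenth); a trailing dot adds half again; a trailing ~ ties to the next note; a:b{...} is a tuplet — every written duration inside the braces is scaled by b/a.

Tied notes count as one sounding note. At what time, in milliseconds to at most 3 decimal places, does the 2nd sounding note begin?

note 2 onset = 2b = 1090.909ms

1. 0.0ms @ 0 + 1090.909ms (2)
2. 1090.909ms @ 2 + 545.455ms (1)
3. 1636.364ms @ 3 + 545.455ms (1)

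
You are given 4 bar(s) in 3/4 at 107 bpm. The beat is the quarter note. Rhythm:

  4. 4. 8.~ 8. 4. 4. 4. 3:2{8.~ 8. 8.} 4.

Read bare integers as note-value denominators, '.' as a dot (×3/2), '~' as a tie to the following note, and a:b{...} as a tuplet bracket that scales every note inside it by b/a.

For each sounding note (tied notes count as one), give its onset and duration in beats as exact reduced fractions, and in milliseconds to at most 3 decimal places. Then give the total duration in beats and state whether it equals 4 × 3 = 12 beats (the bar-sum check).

1) 0.0ms=0b +841.121ms=3/2b
2) 841.121ms=3/2b +841.121ms=3/2b
3) 1682.243ms=3b +841.121ms=3/2b
4) 2523.364ms=9/2b +841.121ms=3/2b
5) 3364.486ms=6b +841.121ms=3/2b
6) 4205.607ms=15/2b +841.121ms=3/2b
7) 5046.729ms=9b +560.748ms=1b
8) 5607.477ms=10b +280.374ms=1/2b
9) 5887.85ms=21/2b +841.121ms=3/2b
Σ=12b of 12 (107bpm 3/4) — PASS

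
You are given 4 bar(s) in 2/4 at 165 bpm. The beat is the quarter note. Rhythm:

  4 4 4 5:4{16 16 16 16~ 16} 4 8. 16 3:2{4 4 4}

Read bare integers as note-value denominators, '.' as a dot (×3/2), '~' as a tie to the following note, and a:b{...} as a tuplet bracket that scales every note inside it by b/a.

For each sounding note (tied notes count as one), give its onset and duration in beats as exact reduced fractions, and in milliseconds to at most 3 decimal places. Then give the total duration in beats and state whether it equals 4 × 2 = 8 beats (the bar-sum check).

1) 0.0ms=0b +363.636ms=1b
2) 363.636ms=1b +363.636ms=1b
3) 727.273ms=2b +363.636ms=1b
4) 1090.909ms=3b +72.727ms=1/5b
5) 1163.636ms=16/5b +72.727ms=1/5b
6) 1236.364ms=17/5b +72.727ms=1/5b
7) 1309.091ms=18/5b +145.455ms=2/5b
8) 1454.545ms=4b +363.636ms=1b
9) 1818.182ms=5b +272.727ms=3/4b
10) 2090.909ms=23/4b +90.909ms=1/4b
11) 2181.818ms=6b +242.424ms=2/3b
12) 2424.242ms=20/3b +242.424ms=2/3b
13) 2666.667ms=22/3b +242.424ms=2/3b
Σ=8b of 8 (165bpm 2/4) — PASS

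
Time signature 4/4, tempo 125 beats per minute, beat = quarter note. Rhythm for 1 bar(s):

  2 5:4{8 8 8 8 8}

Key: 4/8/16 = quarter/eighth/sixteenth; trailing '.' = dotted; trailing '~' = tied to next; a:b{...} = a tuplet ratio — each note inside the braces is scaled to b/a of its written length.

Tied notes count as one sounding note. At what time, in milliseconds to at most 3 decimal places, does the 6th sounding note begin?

note 6 onset = 18/5b = 1728.0ms

1. 0.0ms @ 0 + 960.0ms (2)
2. 960.0ms @ 2 + 192.0ms (2/5)
3. 1152.0ms @ 12/5 + 192.0ms (2/5)
4. 1344.0ms @ 14/5 + 192.0ms (2/5)
5. 1536.0ms @ 16/5 + 192.0ms (2/5)
6. 1728.0ms @ 18/5 + 192.0ms (2/5)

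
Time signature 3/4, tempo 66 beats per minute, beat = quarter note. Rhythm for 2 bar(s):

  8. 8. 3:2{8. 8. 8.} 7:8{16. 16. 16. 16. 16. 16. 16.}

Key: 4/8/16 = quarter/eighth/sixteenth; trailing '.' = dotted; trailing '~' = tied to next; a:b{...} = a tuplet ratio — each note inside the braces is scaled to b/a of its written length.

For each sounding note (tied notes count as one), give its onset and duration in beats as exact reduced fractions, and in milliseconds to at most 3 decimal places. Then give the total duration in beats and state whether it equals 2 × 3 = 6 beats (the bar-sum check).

1) 0.0ms=0b +681.818ms=3/4b
2) 681.818ms=3/4b +681.818ms=3/4b
3) 1363.636ms=3/2b +454.545ms=1/2b
4) 1818.182ms=2b +454.545ms=1/2b
5) 2272.727ms=5/2b +454.545ms=1/2b
6) 2727.273ms=3b +389.61ms=3/7b
7) 3116.883ms=24/7b +389.61ms=3/7b
8) 3506.494ms=27/7b +389.61ms=3/7b
9) 3896.104ms=30/7b +389.61ms=3/7b
10) 4285.714ms=33/7b +389.61ms=3/7b
11) 4675.325ms=36/7b +389.61ms=3/7b
12) 5064.935ms=39/7b +389.61ms=3/7b
Σ=6b of 6 (66bpm 3/4) — PASS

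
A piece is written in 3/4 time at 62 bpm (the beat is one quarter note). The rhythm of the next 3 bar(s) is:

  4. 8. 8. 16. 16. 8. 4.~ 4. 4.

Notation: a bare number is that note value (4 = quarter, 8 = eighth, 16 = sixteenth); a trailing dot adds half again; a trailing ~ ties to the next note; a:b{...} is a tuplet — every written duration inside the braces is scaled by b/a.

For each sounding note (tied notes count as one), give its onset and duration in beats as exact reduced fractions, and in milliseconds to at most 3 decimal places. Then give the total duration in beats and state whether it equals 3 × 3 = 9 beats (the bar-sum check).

1) 0.0ms=0b +1451.613ms=3/2b
2) 1451.613ms=3/2b +725.806ms=3/4b
3) 2177.419ms=9/4b +725.806ms=3/4b
4) 2903.226ms=3b +362.903ms=3/8b
5) 3266.129ms=27/8b +362.903ms=3/8b
6) 3629.032ms=15/4b +725.806ms=3/4b
7) 4354.839ms=9/2b +2903.226ms=3b
8) 7258.065ms=15/2b +1451.613ms=3/2b
Σ=9b of 9 (62bpm 3/4) — PASS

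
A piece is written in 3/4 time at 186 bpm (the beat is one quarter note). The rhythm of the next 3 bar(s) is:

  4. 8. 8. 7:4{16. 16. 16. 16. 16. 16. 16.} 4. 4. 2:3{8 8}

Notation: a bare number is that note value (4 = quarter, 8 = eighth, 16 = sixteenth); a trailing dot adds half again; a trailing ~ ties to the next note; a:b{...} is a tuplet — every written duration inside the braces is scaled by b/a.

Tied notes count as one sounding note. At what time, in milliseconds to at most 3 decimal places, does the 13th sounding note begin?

note 13 onset = 15/2b = 2419.355ms

1. 0.0ms @ 0 + 483.871ms (3/2)
2. 483.871ms @ 3/2 + 241.935ms (3/4)
3. 725.806ms @ 9/4 + 241.935ms (3/4)
4. 967.742ms @ 3 + 69.124ms (3/14)
5. 1036.866ms @ 45/14 + 69.124ms (3/14)
6. 1105.991ms @ 24/7 + 69.124ms (3/14)
7. 1175.115ms @ 51/14 + 69.124ms (3/14)
8. 1244.24ms @ 27/7 + 69.124ms (3/14)
9. 1313.364ms @ 57/14 + 69.124ms (3/14)
10. 1382.488ms @ 30/7 + 69.124ms (3/14)
11. 1451.613ms @ 9/2 + 483.871ms (3/2)
12. 1935.484ms @ 6 + 483.871ms (3/2)
13. 2419.355ms @ 15/2 + 241.935ms (3/4)
14. 2661.29ms @ 33/4 + 241.935ms (3/4)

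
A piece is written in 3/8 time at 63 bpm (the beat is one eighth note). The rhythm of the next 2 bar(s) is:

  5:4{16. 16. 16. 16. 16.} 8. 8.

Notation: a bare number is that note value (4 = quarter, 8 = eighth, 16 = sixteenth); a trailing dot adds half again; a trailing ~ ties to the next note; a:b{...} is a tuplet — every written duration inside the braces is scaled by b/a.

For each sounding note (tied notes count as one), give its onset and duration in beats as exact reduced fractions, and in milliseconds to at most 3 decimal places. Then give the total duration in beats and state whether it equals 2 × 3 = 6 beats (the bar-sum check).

1) 0.0ms=0b +571.429ms=3/5b
2) 571.429ms=3/5b +571.429ms=3/5b
3) 1142.857ms=6/5b +571.429ms=3/5b
4) 1714.286ms=9/5b +571.429ms=3/5b
5) 2285.714ms=12/5b +571.429ms=3/5b
6) 2857.143ms=3b +1428.571ms=3/2b
7) 4285.714ms=9/2b +1428.571ms=3/2b
Σ=6b of 6 (63bpm 3/8) — PASS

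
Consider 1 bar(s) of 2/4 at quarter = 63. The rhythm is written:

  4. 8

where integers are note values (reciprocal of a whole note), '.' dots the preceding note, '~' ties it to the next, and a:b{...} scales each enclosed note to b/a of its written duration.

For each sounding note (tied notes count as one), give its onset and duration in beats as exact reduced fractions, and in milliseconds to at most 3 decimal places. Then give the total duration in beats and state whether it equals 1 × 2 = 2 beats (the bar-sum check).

1) 0.0ms=0b +1428.571ms=3/2b
2) 1428.571ms=3/2b +476.19ms=1/2b
Σ=2b of 2 (63bpm 2/4) — PASS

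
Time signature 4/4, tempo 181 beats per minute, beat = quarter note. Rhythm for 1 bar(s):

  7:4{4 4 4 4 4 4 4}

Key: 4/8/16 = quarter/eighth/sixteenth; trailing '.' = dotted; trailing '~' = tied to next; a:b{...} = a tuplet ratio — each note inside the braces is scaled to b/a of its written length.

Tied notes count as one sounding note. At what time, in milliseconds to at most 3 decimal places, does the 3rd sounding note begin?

note 3 onset = 8/7b = 378.848ms

1. 0.0ms @ 0 + 189.424ms (4/7)
2. 189.424ms @ 4/7 + 189.424ms (4/7)
3. 378.848ms @ 8/7 + 189.424ms (4/7)
4. 568.272ms @ 12/7 + 189.424ms (4/7)
5. 757.695ms @ 16/7 + 189.424ms (4/7)
6. 947.119ms @ 20/7 + 189.424ms (4/7)
7. 1136.543ms @ 24/7 + 189.424ms (4/7)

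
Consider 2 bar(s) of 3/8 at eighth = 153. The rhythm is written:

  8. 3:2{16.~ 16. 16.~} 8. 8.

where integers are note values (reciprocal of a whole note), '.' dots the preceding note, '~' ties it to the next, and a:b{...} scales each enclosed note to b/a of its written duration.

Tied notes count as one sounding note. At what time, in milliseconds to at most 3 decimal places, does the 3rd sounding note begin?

note 3 onset = 5/2b = 980.392ms

1. 0.0ms @ 0 + 588.235ms (3/2)
2. 588.235ms @ 3/2 + 392.157ms (1)
3. 980.392ms @ 5/2 + 784.314ms (2)
4. 1764.706ms @ 9/2 + 588.235ms (3/2)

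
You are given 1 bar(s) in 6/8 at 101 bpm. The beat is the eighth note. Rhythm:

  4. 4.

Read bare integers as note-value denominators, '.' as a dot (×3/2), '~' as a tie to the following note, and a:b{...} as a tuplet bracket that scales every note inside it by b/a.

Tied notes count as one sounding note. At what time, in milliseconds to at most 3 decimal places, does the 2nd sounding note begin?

note 2 onset = 3b = 1782.178ms

1. 0.0ms @ 0 + 1782.178ms (3)
2. 1782.178ms @ 3 + 1782.178ms (3)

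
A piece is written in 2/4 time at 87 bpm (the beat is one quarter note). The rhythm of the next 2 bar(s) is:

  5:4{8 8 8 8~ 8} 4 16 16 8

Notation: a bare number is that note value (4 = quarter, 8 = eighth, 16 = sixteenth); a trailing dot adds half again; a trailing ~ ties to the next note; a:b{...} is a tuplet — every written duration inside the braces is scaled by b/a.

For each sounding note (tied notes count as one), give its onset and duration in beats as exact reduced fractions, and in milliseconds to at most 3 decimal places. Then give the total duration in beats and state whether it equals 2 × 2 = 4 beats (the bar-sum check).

1) 0.0ms=0b +275.862ms=2/5b
2) 275.862ms=2/5b +275.862ms=2/5b
3) 551.724ms=4/5b +275.862ms=2/5b
4) 827.586ms=6/5b +551.724ms=4/5b
5) 1379.31ms=2b +689.655ms=1b
6) 2068.966ms=3b +172.414ms=1/4b
7) 2241.379ms=13/4b +172.414ms=1/4b
8) 2413.793ms=7/2b +344.828ms=1/2b
Σ=4b of 4 (87bpm 2/4) — PASS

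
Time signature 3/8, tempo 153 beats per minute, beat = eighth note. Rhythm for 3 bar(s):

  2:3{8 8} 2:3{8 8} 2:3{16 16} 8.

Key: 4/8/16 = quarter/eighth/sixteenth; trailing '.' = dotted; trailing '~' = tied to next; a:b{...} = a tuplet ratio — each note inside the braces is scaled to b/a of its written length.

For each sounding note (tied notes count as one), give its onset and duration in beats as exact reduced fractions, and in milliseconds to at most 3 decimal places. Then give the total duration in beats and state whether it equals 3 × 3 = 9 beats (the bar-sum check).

1) 0.0ms=0b +588.235ms=3/2b
2) 588.235ms=3/2b +588.235ms=3/2b
3) 1176.471ms=3b +588.235ms=3/2b
4) 1764.706ms=9/2b +588.235ms=3/2b
5) 2352.941ms=6b +294.118ms=3/4b
6) 2647.059ms=27/4b +294.118ms=3/4b
7) 2941.176ms=15/2b +588.235ms=3/2b
Σ=9b of 9 (153bpm 3/8) — PASS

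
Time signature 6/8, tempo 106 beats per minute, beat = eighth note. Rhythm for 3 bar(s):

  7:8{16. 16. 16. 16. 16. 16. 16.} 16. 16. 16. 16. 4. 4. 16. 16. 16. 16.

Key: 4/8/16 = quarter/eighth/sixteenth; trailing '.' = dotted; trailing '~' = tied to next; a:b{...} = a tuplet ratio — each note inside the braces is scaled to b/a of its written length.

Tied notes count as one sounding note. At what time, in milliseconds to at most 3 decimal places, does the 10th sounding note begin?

1. 0.0ms @ 0 + 485.175ms (6/7)
2. 485.175ms @ 6/7 + 485.175ms (6/7)
3. 970.35ms @ 12/7 + 485.175ms (6/7)
4. 1455.526ms @ 18/7 + 485.175ms (6/7)
5. 1940.701ms @ 24/7 + 485.175ms (6/7)
6. 2425.876ms @ 30/7 + 485.175ms (6/7)
7. 2911.051ms @ 36/7 + 485.175ms (6/7)
8. 3396.226ms @ 6 + 424.528ms (3/4)
9. 3820.755ms @ 27/4 + 424.528ms (3/4)
10. 4245.283ms @ 15/2 + 424.528ms (3/4)
11. 4669.811ms @ 33/4 + 424.528ms (3/4)
12. 5094.34ms @ 9 + 1698.113ms (3)
13. 6792.453ms @ 12 + 1698.113ms (3)
14. 8490.566ms @ 15 + 424.528ms (3/4)
15. 8915.094ms @ 63/4 + 424.528ms (3/4)
16. 9339.623ms @ 33/2 + 424.528ms (3/4)
17. 9764.151ms @ 69/4 + 424.528ms (3/4)

note 10 onset = 15/2b = 4245.283ms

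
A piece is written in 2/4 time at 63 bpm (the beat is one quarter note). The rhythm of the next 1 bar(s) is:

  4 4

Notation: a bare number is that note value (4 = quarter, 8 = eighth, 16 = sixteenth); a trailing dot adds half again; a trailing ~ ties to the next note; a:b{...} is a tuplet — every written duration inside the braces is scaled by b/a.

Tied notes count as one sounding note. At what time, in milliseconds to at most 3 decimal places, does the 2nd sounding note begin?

1. 0.0ms @ 0 + 952.381ms (1)
2. 952.381ms @ 1 + 952.381ms (1)

note 2 onset = 1b = 952.381ms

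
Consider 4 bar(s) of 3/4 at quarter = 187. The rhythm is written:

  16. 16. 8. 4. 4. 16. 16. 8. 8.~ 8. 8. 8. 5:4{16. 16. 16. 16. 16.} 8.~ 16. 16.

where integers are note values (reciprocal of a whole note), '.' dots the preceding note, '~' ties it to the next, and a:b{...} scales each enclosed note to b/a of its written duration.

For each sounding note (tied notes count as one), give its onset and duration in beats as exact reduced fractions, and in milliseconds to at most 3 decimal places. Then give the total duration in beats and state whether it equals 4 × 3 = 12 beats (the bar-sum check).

1) 0.0ms=0b +120.321ms=3/8b
2) 120.321ms=3/8b +120.321ms=3/8b
3) 240.642ms=3/4b +240.642ms=3/4b
4) 481.283ms=3/2b +481.283ms=3/2b
5) 962.567ms=3b +481.283ms=3/2b
6) 1443.85ms=9/2b +120.321ms=3/8b
7) 1564.171ms=39/8b +120.321ms=3/8b
8) 1684.492ms=21/4b +240.642ms=3/4b
9) 1925.134ms=6b +481.283ms=3/2b
10) 2406.417ms=15/2b +240.642ms=3/4b
11) 2647.059ms=33/4b +240.642ms=3/4b
12) 2887.701ms=9b +96.257ms=3/10b
13) 2983.957ms=93/10b +96.257ms=3/10b
14) 3080.214ms=48/5b +96.257ms=3/10b
15) 3176.471ms=99/10b +96.257ms=3/10b
16) 3272.727ms=51/5b +96.257ms=3/10b
17) 3368.984ms=21/2b +360.963ms=9/8b
18) 3729.947ms=93/8b +120.321ms=3/8b
Σ=12b of 12 (187bpm 3/4) — PASS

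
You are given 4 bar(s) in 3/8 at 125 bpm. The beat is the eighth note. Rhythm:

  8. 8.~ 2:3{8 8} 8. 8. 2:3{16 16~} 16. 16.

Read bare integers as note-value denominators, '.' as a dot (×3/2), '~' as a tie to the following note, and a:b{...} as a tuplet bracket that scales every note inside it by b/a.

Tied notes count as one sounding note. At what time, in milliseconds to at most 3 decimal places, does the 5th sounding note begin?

1. 0.0ms @ 0 + 720.0ms (3/2)
2. 720.0ms @ 3/2 + 1440.0ms (3)
3. 2160.0ms @ 9/2 + 720.0ms (3/2)
4. 2880.0ms @ 6 + 720.0ms (3/2)
5. 3600.0ms @ 15/2 + 720.0ms (3/2)
6. 4320.0ms @ 9 + 360.0ms (3/4)
7. 4680.0ms @ 39/4 + 720.0ms (3/2)
8. 5400.0ms @ 45/4 + 360.0ms (3/4)

note 5 onset = 15/2b = 3600.0ms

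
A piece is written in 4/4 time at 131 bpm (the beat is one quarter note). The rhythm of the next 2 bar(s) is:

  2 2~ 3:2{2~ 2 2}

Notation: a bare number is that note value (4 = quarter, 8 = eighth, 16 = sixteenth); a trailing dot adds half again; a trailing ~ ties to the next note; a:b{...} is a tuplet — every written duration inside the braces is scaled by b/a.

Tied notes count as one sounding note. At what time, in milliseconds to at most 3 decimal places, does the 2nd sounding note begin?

note 2 onset = 2b = 916.031ms

1. 0.0ms @ 0 + 916.031ms (2)
2. 916.031ms @ 2 + 2137.405ms (14/3)
3. 3053.435ms @ 20/3 + 610.687ms (4/3)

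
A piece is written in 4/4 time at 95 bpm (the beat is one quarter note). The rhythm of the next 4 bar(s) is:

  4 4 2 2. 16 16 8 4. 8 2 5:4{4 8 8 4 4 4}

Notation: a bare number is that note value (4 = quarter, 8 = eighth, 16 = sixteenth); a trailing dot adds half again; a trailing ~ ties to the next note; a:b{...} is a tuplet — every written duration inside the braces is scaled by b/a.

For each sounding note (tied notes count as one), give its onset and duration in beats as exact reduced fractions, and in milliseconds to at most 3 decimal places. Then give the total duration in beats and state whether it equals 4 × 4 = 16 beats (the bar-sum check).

1) 0.0ms=0b +631.579ms=1b
2) 631.579ms=1b +631.579ms=1b
3) 1263.158ms=2b +1263.158ms=2b
4) 2526.316ms=4b +1894.737ms=3b
5) 4421.053ms=7b +157.895ms=1/4b
6) 4578.947ms=29/4b +157.895ms=1/4b
7) 4736.842ms=15/2b +315.789ms=1/2b
8) 5052.632ms=8b +947.368ms=3/2b
9) 6000.0ms=19/2b +315.789ms=1/2b
10) 6315.789ms=10b +1263.158ms=2b
11) 7578.947ms=12b +505.263ms=4/5b
12) 8084.211ms=64/5b +252.632ms=2/5b
13) 8336.842ms=66/5b +252.632ms=2/5b
14) 8589.474ms=68/5b +505.263ms=4/5b
15) 9094.737ms=72/5b +505.263ms=4/5b
16) 9600.0ms=76/5b +505.263ms=4/5b
Σ=16b of 16 (95bpm 4/4) — PASS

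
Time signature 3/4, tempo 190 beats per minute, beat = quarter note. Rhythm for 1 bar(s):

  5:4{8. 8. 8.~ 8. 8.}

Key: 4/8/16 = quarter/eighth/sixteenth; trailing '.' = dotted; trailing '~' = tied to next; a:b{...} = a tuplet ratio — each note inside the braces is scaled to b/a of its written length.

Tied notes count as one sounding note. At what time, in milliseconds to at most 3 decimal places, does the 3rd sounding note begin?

note 3 onset = 6/5b = 378.947ms

1. 0.0ms @ 0 + 189.474ms (3/5)
2. 189.474ms @ 3/5 + 189.474ms (3/5)
3. 378.947ms @ 6/5 + 378.947ms (6/5)
4. 757.895ms @ 12/5 + 189.474ms (3/5)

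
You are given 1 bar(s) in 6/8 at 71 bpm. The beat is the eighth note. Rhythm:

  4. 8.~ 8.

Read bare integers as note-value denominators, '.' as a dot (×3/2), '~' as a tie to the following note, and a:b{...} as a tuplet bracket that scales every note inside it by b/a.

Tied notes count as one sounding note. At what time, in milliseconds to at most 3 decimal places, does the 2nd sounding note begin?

1. 0.0ms @ 0 + 2535.211ms (3)
2. 2535.211ms @ 3 + 2535.211ms (3)

note 2 onset = 3b = 2535.211ms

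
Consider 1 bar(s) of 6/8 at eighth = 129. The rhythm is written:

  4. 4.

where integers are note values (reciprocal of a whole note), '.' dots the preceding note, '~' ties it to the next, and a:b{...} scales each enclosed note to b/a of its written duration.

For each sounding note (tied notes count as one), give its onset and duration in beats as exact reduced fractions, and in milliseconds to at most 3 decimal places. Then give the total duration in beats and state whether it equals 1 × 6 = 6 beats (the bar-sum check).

1) 0.0ms=0b +1395.349ms=3b
2) 1395.349ms=3b +1395.349ms=3b
Σ=6b of 6 (129bpm 6/8) — PASS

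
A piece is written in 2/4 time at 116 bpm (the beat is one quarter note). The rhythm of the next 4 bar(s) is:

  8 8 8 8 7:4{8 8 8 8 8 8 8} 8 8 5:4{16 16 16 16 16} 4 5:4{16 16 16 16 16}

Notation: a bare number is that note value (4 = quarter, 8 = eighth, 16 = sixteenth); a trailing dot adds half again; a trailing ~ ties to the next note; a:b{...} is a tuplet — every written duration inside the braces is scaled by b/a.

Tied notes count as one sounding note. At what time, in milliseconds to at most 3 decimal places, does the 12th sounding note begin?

note 12 onset = 4b = 2068.966ms

1. 0.0ms @ 0 + 258.621ms (1/2)
2. 258.621ms @ 1/2 + 258.621ms (1/2)
3. 517.241ms @ 1 + 258.621ms (1/2)
4. 775.862ms @ 3/2 + 258.621ms (1/2)
5. 1034.483ms @ 2 + 147.783ms (2/7)
6. 1182.266ms @ 16/7 + 147.783ms (2/7)
7. 1330.049ms @ 18/7 + 147.783ms (2/7)
8. 1477.833ms @ 20/7 + 147.783ms (2/7)
9. 1625.616ms @ 22/7 + 147.783ms (2/7)
10. 1773.399ms @ 24/7 + 147.783ms (2/7)
11. 1921.182ms @ 26/7 + 147.783ms (2/7)
12. 2068.966ms @ 4 + 258.621ms (1/2)
13. 2327.586ms @ 9/2 + 258.621ms (1/2)
14. 2586.207ms @ 5 + 103.448ms (1/5)
15. 2689.655ms @ 26/5 + 103.448ms (1/5)
16. 2793.103ms @ 27/5 + 103.448ms (1/5)
17. 2896.552ms @ 28/5 + 103.448ms (1/5)
18. 3000.0ms @ 29/5 + 103.448ms (1/5)
19. 3103.448ms @ 6 + 517.241ms (1)
20. 3620.69ms @ 7 + 103.448ms (1/5)
21. 3724.138ms @ 36/5 + 103.448ms (1/5)
22. 3827.586ms @ 37/5 + 103.448ms (1/5)
23. 3931.034ms @ 38/5 + 103.448ms (1/5)
24. 4034.483ms @ 39/5 + 103.448ms (1/5)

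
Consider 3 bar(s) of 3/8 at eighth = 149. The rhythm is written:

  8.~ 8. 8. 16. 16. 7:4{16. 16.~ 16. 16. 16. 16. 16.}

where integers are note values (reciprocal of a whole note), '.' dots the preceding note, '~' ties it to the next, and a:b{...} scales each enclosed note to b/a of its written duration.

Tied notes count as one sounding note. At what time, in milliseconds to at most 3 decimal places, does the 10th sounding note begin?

1. 0.0ms @ 0 + 1208.054ms (3)
2. 1208.054ms @ 3 + 604.027ms (3/2)
3. 1812.081ms @ 9/2 + 302.013ms (3/4)
4. 2114.094ms @ 21/4 + 302.013ms (3/4)
5. 2416.107ms @ 6 + 172.579ms (3/7)
6. 2588.686ms @ 45/7 + 345.158ms (6/7)
7. 2933.845ms @ 51/7 + 172.579ms (3/7)
8. 3106.424ms @ 54/7 + 172.579ms (3/7)
9. 3279.003ms @ 57/7 + 172.579ms (3/7)
10. 3451.582ms @ 60/7 + 172.579ms (3/7)

note 10 onset = 60/7b = 3451.582ms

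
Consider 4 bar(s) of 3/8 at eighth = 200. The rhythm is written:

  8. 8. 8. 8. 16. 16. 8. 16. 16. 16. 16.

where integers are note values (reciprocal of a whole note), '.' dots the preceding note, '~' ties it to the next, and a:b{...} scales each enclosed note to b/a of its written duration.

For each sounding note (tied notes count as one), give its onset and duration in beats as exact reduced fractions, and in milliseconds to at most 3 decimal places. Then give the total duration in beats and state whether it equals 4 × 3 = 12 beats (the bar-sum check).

1) 0.0ms=0b +450.0ms=3/2b
2) 450.0ms=3/2b +450.0ms=3/2b
3) 900.0ms=3b +450.0ms=3/2b
4) 1350.0ms=9/2b +450.0ms=3/2b
5) 1800.0ms=6b +225.0ms=3/4b
6) 2025.0ms=27/4b +225.0ms=3/4b
7) 2250.0ms=15/2b +450.0ms=3/2b
8) 2700.0ms=9b +225.0ms=3/4b
9) 2925.0ms=39/4b +225.0ms=3/4b
10) 3150.0ms=21/2b +225.0ms=3/4b
11) 3375.0ms=45/4b +225.0ms=3/4b
Σ=12b of 12 (200bpm 3/8) — PASS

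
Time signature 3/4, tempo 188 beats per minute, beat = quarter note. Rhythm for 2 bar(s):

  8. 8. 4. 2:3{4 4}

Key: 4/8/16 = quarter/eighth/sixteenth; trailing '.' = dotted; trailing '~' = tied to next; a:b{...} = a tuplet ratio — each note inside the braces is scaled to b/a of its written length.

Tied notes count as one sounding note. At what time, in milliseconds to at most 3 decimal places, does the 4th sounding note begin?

1. 0.0ms @ 0 + 239.362ms (3/4)
2. 239.362ms @ 3/4 + 239.362ms (3/4)
3. 478.723ms @ 3/2 + 478.723ms (3/2)
4. 957.447ms @ 3 + 478.723ms (3/2)
5. 1436.17ms @ 9/2 + 478.723ms (3/2)

note 4 onset = 3b = 957.447ms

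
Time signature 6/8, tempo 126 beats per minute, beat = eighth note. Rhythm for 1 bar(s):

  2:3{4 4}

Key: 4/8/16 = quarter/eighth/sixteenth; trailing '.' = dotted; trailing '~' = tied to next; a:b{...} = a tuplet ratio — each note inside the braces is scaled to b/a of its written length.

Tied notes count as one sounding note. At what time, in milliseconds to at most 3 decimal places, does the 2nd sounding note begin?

note 2 onset = 3b = 1428.571ms

1. 0.0ms @ 0 + 1428.571ms (3)
2. 1428.571ms @ 3 + 1428.571ms (3)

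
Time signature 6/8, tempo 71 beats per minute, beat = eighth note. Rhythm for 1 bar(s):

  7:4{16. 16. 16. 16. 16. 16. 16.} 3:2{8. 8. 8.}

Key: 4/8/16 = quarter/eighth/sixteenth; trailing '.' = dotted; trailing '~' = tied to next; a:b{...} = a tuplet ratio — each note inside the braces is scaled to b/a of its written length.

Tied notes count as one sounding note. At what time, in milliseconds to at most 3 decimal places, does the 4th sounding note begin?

note 4 onset = 9/7b = 1086.519ms

1. 0.0ms @ 0 + 362.173ms (3/7)
2. 362.173ms @ 3/7 + 362.173ms (3/7)
3. 724.346ms @ 6/7 + 362.173ms (3/7)
4. 1086.519ms @ 9/7 + 362.173ms (3/7)
5. 1448.692ms @ 12/7 + 362.173ms (3/7)
6. 1810.865ms @ 15/7 + 362.173ms (3/7)
7. 2173.038ms @ 18/7 + 362.173ms (3/7)
8. 2535.211ms @ 3 + 845.07ms (1)
9. 3380.282ms @ 4 + 845.07ms (1)
10. 4225.352ms @ 5 + 845.07ms (1)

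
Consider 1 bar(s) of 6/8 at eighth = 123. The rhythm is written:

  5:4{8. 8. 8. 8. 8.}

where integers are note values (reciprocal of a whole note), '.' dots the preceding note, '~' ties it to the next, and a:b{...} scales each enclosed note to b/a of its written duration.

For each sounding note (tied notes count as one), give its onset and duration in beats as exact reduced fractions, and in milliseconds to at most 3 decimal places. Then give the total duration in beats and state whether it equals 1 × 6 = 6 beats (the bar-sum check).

1) 0.0ms=0b +585.366ms=6/5b
2) 585.366ms=6/5b +585.366ms=6/5b
3) 1170.732ms=12/5b +585.366ms=6/5b
4) 1756.098ms=18/5b +585.366ms=6/5b
5) 2341.463ms=24/5b +585.366ms=6/5b
Σ=6b of 6 (123bpm 6/8) — PASS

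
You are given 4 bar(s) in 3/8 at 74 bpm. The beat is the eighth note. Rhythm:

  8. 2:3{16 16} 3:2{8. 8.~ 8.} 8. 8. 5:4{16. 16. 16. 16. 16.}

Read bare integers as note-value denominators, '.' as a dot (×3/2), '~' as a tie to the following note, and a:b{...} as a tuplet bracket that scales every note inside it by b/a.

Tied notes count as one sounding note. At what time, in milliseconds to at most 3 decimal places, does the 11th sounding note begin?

note 11 onset = 54/5b = 8756.757ms

1. 0.0ms @ 0 + 1216.216ms (3/2)
2. 1216.216ms @ 3/2 + 608.108ms (3/4)
3. 1824.324ms @ 9/4 + 608.108ms (3/4)
4. 2432.432ms @ 3 + 810.811ms (1)
5. 3243.243ms @ 4 + 1621.622ms (2)
6. 4864.865ms @ 6 + 1216.216ms (3/2)
7. 6081.081ms @ 15/2 + 1216.216ms (3/2)
8. 7297.297ms @ 9 + 486.486ms (3/5)
9. 7783.784ms @ 48/5 + 486.486ms (3/5)
10. 8270.27ms @ 51/5 + 486.486ms (3/5)
11. 8756.757ms @ 54/5 + 486.486ms (3/5)
12. 9243.243ms @ 57/5 + 486.486ms (3/5)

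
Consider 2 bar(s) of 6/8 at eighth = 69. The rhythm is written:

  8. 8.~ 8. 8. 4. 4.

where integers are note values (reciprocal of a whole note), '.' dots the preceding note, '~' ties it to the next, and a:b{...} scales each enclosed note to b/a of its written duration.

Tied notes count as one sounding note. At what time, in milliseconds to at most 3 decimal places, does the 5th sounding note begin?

1. 0.0ms @ 0 + 1304.348ms (3/2)
2. 1304.348ms @ 3/2 + 2608.696ms (3)
3. 3913.043ms @ 9/2 + 1304.348ms (3/2)
4. 5217.391ms @ 6 + 2608.696ms (3)
5. 7826.087ms @ 9 + 2608.696ms (3)

note 5 onset = 9b = 7826.087ms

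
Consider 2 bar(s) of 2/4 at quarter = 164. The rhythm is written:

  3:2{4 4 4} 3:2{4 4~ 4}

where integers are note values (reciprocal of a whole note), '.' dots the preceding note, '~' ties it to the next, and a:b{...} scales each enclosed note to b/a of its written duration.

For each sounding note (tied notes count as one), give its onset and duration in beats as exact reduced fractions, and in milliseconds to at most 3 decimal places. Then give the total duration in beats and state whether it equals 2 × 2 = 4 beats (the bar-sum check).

1) 0.0ms=0b +243.902ms=2/3b
2) 243.902ms=2/3b +243.902ms=2/3b
3) 487.805ms=4/3b +243.902ms=2/3b
4) 731.707ms=2b +243.902ms=2/3b
5) 975.61ms=8/3b +487.805ms=4/3b
Σ=4b of 4 (164bpm 2/4) — PASS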